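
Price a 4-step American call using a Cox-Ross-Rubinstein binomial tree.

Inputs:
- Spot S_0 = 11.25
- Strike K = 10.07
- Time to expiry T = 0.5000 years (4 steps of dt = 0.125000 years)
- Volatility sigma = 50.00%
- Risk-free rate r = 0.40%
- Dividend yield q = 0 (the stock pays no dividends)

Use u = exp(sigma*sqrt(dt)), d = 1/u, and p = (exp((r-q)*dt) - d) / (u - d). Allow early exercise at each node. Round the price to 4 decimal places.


dt = T/N = 0.125000
u = exp(sigma*sqrt(dt)) = 1.193365; d = 1/u = 0.837967
p = (exp((r-q)*dt) - d) / (u - d) = 0.457328
Discount per step: exp(-r*dt) = 0.999500
Stock lattice S(k, i) with i counting down-moves:
  k=0: S(0,0) = 11.2500
  k=1: S(1,0) = 13.4254; S(1,1) = 9.4271
  k=2: S(2,0) = 16.0213; S(2,1) = 11.2500; S(2,2) = 7.8996
  k=3: S(3,0) = 19.1193; S(3,1) = 13.4254; S(3,2) = 9.4271; S(3,3) = 6.6196
  k=4: S(4,0) = 22.8163; S(4,1) = 16.0213; S(4,2) = 11.2500; S(4,3) = 7.8996; S(4,4) = 5.5470
Terminal payoffs V(N, i) = max(S_T - K, 0):
  V(4,0) = 12.746294; V(4,1) = 5.951339; V(4,2) = 1.180000; V(4,3) = 0.000000; V(4,4) = 0.000000
Backward induction: V(k, i) = exp(-r*dt) * [p * V(k+1, i) + (1-p) * V(k+1, i+1)]; then take max(V_cont, immediate exercise) for American.
  V(3,0) = exp(-r*dt) * [p*12.746294 + (1-p)*5.951339] = 9.054332; exercise = 9.049298; V(3,0) = max -> 9.054332
  V(3,1) = exp(-r*dt) * [p*5.951339 + (1-p)*1.180000] = 3.360385; exercise = 3.355352; V(3,1) = max -> 3.360385
  V(3,2) = exp(-r*dt) * [p*1.180000 + (1-p)*0.000000] = 0.539377; exercise = 0.000000; V(3,2) = max -> 0.539377
  V(3,3) = exp(-r*dt) * [p*0.000000 + (1-p)*0.000000] = 0.000000; exercise = 0.000000; V(3,3) = max -> 0.000000
  V(2,0) = exp(-r*dt) * [p*9.054332 + (1-p)*3.360385] = 5.961404; exercise = 5.951339; V(2,0) = max -> 5.961404
  V(2,1) = exp(-r*dt) * [p*3.360385 + (1-p)*0.539377] = 1.828588; exercise = 1.180000; V(2,1) = max -> 1.828588
  V(2,2) = exp(-r*dt) * [p*0.539377 + (1-p)*0.000000] = 0.246549; exercise = 0.000000; V(2,2) = max -> 0.246549
  V(1,0) = exp(-r*dt) * [p*5.961404 + (1-p)*1.828588] = 3.716781; exercise = 3.355352; V(1,0) = max -> 3.716781
  V(1,1) = exp(-r*dt) * [p*1.828588 + (1-p)*0.246549] = 0.969574; exercise = 0.000000; V(1,1) = max -> 0.969574
  V(0,0) = exp(-r*dt) * [p*3.716781 + (1-p)*0.969574] = 2.224835; exercise = 1.180000; V(0,0) = max -> 2.224835

Answer: Price = V(0,0) = 2.2248


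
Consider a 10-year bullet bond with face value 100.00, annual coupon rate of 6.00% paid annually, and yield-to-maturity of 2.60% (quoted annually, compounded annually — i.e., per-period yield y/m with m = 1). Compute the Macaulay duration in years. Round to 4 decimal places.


Answer: Macaulay duration = 8.1008 years

Derivation:
Coupon per period c = face * coupon_rate / m = 6.000000
Periods per year m = 1; per-period yield y/m = 0.026000
Number of cashflows N = 10
Cashflows (t years, CF_t, discount factor 1/(1+y/m)^(m*t), PV):
  t = 1.0000: CF_t = 6.000000, DF = 0.974659, PV = 5.847953
  t = 2.0000: CF_t = 6.000000, DF = 0.949960, PV = 5.699759
  t = 3.0000: CF_t = 6.000000, DF = 0.925887, PV = 5.555321
  t = 4.0000: CF_t = 6.000000, DF = 0.902424, PV = 5.414543
  t = 5.0000: CF_t = 6.000000, DF = 0.879555, PV = 5.277332
  t = 6.0000: CF_t = 6.000000, DF = 0.857266, PV = 5.143599
  t = 7.0000: CF_t = 6.000000, DF = 0.835542, PV = 5.013254
  t = 8.0000: CF_t = 6.000000, DF = 0.814369, PV = 4.886213
  t = 9.0000: CF_t = 6.000000, DF = 0.793732, PV = 4.762391
  t = 10.0000: CF_t = 106.000000, DF = 0.773618, PV = 82.003475
Price P = sum_t PV_t = 129.603840
Macaulay numerator sum_t t * PV_t:
  t * PV_t at t = 1.0000: 5.847953
  t * PV_t at t = 2.0000: 11.399519
  t * PV_t at t = 3.0000: 16.665963
  t * PV_t at t = 4.0000: 21.658172
  t * PV_t at t = 5.0000: 26.386662
  t * PV_t at t = 6.0000: 30.861593
  t * PV_t at t = 7.0000: 35.092779
  t * PV_t at t = 8.0000: 39.089701
  t * PV_t at t = 9.0000: 42.861515
  t * PV_t at t = 10.0000: 820.034752
Macaulay duration D = (sum_t t * PV_t) / P = 1049.898609 / 129.603840 = 8.100829


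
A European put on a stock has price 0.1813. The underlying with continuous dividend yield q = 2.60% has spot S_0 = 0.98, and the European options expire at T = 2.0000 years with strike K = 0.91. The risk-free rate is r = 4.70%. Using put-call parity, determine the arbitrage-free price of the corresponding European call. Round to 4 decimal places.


Put-call parity: C - P = S_0 * exp(-qT) - K * exp(-rT).
S_0 * exp(-qT) = 0.9800 * 0.94932887 = 0.93034229
K * exp(-rT) = 0.9100 * 0.91028276 = 0.82835731
C = P + S*exp(-qT) - K*exp(-rT)
C = 0.1813 + 0.93034229 - 0.82835731 = 0.2833

Answer: Call price = 0.2833


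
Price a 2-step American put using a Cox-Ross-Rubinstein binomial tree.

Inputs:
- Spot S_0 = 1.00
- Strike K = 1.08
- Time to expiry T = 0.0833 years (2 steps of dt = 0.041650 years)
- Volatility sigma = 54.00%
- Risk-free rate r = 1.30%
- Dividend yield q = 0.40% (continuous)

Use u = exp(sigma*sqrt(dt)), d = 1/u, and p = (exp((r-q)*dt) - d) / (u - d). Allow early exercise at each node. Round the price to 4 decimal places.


dt = T/N = 0.041650
u = exp(sigma*sqrt(dt)) = 1.116507; d = 1/u = 0.895651
p = (exp((r-q)*dt) - d) / (u - d) = 0.474174
Discount per step: exp(-r*dt) = 0.999459
Stock lattice S(k, i) with i counting down-moves:
  k=0: S(0,0) = 1.0000
  k=1: S(1,0) = 1.1165; S(1,1) = 0.8957
  k=2: S(2,0) = 1.2466; S(2,1) = 1.0000; S(2,2) = 0.8022
Terminal payoffs V(N, i) = max(K - S_T, 0):
  V(2,0) = 0.000000; V(2,1) = 0.080000; V(2,2) = 0.277810
Backward induction: V(k, i) = exp(-r*dt) * [p * V(k+1, i) + (1-p) * V(k+1, i+1)]; then take max(V_cont, immediate exercise) for American.
  V(1,0) = exp(-r*dt) * [p*0.000000 + (1-p)*0.080000] = 0.042043; exercise = 0.000000; V(1,0) = max -> 0.042043
  V(1,1) = exp(-r*dt) * [p*0.080000 + (1-p)*0.277810] = 0.183914; exercise = 0.184349; V(1,1) = max -> 0.184349
  V(0,0) = exp(-r*dt) * [p*0.042043 + (1-p)*0.184349] = 0.116808; exercise = 0.080000; V(0,0) = max -> 0.116808

Answer: Price = V(0,0) = 0.1168


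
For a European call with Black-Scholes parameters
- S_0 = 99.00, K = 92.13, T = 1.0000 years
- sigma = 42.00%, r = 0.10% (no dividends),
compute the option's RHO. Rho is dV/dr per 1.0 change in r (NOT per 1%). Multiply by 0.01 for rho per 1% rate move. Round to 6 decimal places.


d1 = 0.3836172072; d2 = -0.0363827928
phi(d1) = 0.3706416397; exp(-qT) = 1.0000000000; exp(-rT) = 0.9990004998
N(d2) = 0.4854885672
Rho = K*T*exp(-rT)*N(d2) = 92.1300 * 1.0000 * 0.9990004998 * 0.4854885672 = 44.683356

Answer: Rho = 44.683356


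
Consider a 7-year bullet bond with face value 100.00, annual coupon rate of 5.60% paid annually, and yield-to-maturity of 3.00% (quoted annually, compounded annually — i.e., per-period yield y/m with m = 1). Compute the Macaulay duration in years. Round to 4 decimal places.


Coupon per period c = face * coupon_rate / m = 5.600000
Periods per year m = 1; per-period yield y/m = 0.030000
Number of cashflows N = 7
Cashflows (t years, CF_t, discount factor 1/(1+y/m)^(m*t), PV):
  t = 1.0000: CF_t = 5.600000, DF = 0.970874, PV = 5.436893
  t = 2.0000: CF_t = 5.600000, DF = 0.942596, PV = 5.278537
  t = 3.0000: CF_t = 5.600000, DF = 0.915142, PV = 5.124793
  t = 4.0000: CF_t = 5.600000, DF = 0.888487, PV = 4.975527
  t = 5.0000: CF_t = 5.600000, DF = 0.862609, PV = 4.830609
  t = 6.0000: CF_t = 5.600000, DF = 0.837484, PV = 4.689912
  t = 7.0000: CF_t = 105.600000, DF = 0.813092, PV = 85.862464
Price P = sum_t PV_t = 116.198736
Macaulay numerator sum_t t * PV_t:
  t * PV_t at t = 1.0000: 5.436893
  t * PV_t at t = 2.0000: 10.557074
  t * PV_t at t = 3.0000: 15.374380
  t * PV_t at t = 4.0000: 19.902110
  t * PV_t at t = 5.0000: 24.153046
  t * PV_t at t = 6.0000: 28.139471
  t * PV_t at t = 7.0000: 601.037245
Macaulay duration D = (sum_t t * PV_t) / P = 704.600219 / 116.198736 = 6.063751

Answer: Macaulay duration = 6.0638 years


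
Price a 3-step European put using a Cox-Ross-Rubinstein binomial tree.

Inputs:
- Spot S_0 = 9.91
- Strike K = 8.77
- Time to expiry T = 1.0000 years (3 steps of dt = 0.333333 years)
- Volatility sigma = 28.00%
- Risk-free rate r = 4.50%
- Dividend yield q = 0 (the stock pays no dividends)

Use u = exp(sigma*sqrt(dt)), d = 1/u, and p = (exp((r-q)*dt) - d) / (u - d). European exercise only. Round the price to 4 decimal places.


dt = T/N = 0.333333
u = exp(sigma*sqrt(dt)) = 1.175458; d = 1/u = 0.850732
p = (exp((r-q)*dt) - d) / (u - d) = 0.506214
Discount per step: exp(-r*dt) = 0.985112
Stock lattice S(k, i) with i counting down-moves:
  k=0: S(0,0) = 9.9100
  k=1: S(1,0) = 11.6488; S(1,1) = 8.4308
  k=2: S(2,0) = 13.6927; S(2,1) = 9.9100; S(2,2) = 7.1723
  k=3: S(3,0) = 16.0952; S(3,1) = 11.6488; S(3,2) = 8.4308; S(3,3) = 6.1017
Terminal payoffs V(N, i) = max(K - S_T, 0):
  V(3,0) = 0.000000; V(3,1) = 0.000000; V(3,2) = 0.339245; V(3,3) = 2.668284
Backward induction: V(k, i) = exp(-r*dt) * [p * V(k+1, i) + (1-p) * V(k+1, i+1)].
  V(2,0) = exp(-r*dt) * [p*0.000000 + (1-p)*0.000000] = 0.000000
  V(2,1) = exp(-r*dt) * [p*0.000000 + (1-p)*0.339245] = 0.165021
  V(2,2) = exp(-r*dt) * [p*0.339245 + (1-p)*2.668284] = 1.467119
  V(1,0) = exp(-r*dt) * [p*0.000000 + (1-p)*0.165021] = 0.080272
  V(1,1) = exp(-r*dt) * [p*0.165021 + (1-p)*1.467119] = 0.795949
  V(0,0) = exp(-r*dt) * [p*0.080272 + (1-p)*0.795949] = 0.427207

Answer: Price = V(0,0) = 0.4272


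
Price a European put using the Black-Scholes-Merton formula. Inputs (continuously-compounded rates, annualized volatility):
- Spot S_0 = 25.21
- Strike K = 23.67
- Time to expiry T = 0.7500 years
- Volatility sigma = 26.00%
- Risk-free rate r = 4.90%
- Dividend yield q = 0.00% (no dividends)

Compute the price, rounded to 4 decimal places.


d1 = (ln(S/K) + (r - q + 0.5*sigma^2) * T) / (sigma * sqrt(T)) = 0.55573213
d2 = d1 - sigma * sqrt(T) = 0.33056553
exp(-rT) = 0.96391708; exp(-qT) = 1.00000000
P = K * exp(-rT) * N(-d2) - S_0 * exp(-qT) * N(-d1)
N(-d1) = 0.28919699; N(-d2) = 0.37048634
P = 23.6700 * 0.96391708 * 0.37048634 - 25.2100 * 1.00000000 * 0.28919699 = 1.1623

Answer: Price = 1.1623


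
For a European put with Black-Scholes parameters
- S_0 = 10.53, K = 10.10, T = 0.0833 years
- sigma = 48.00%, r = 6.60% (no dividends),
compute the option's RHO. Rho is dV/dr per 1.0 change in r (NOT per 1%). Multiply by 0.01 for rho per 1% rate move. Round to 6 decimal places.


Answer: Rho = -0.328875

Derivation:
d1 = 0.4099058673; d2 = 0.2713695183
phi(d1) = 0.3667958168; exp(-qT) = 1.0000000000; exp(-rT) = 0.9945172852
N(-d2) = 0.3930534218
Rho = -K*T*exp(-rT)*N(-d2) = -10.1000 * 0.0833 * 0.9945172852 * 0.3930534218 = -0.328875


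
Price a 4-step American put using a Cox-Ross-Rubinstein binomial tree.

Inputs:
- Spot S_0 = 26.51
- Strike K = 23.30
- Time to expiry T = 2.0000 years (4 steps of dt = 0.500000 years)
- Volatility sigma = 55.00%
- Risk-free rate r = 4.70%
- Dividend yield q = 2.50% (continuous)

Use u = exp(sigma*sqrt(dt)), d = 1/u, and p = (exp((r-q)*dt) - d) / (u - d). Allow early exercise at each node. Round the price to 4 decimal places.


Answer: Price = V(0,0) = 5.2699

Derivation:
dt = T/N = 0.500000
u = exp(sigma*sqrt(dt)) = 1.475370; d = 1/u = 0.677796
p = (exp((r-q)*dt) - d) / (u - d) = 0.417848
Discount per step: exp(-r*dt) = 0.976774
Stock lattice S(k, i) with i counting down-moves:
  k=0: S(0,0) = 26.5100
  k=1: S(1,0) = 39.1121; S(1,1) = 17.9684
  k=2: S(2,0) = 57.7047; S(2,1) = 26.5100; S(2,2) = 12.1789
  k=3: S(3,0) = 85.1358; S(3,1) = 39.1121; S(3,2) = 17.9684; S(3,3) = 8.2548
  k=4: S(4,0) = 125.6069; S(4,1) = 57.7047; S(4,2) = 26.5100; S(4,3) = 12.1789; S(4,4) = 5.5951
Terminal payoffs V(N, i) = max(K - S_T, 0):
  V(4,0) = 0.000000; V(4,1) = 0.000000; V(4,2) = 0.000000; V(4,3) = 11.121105; V(4,4) = 17.704923
Backward induction: V(k, i) = exp(-r*dt) * [p * V(k+1, i) + (1-p) * V(k+1, i+1)]; then take max(V_cont, immediate exercise) for American.
  V(3,0) = exp(-r*dt) * [p*0.000000 + (1-p)*0.000000] = 0.000000; exercise = 0.000000; V(3,0) = max -> 0.000000
  V(3,1) = exp(-r*dt) * [p*0.000000 + (1-p)*0.000000] = 0.000000; exercise = 0.000000; V(3,1) = max -> 0.000000
  V(3,2) = exp(-r*dt) * [p*0.000000 + (1-p)*11.121105] = 6.323804; exercise = 5.331625; V(3,2) = max -> 6.323804
  V(3,3) = exp(-r*dt) * [p*11.121105 + (1-p)*17.704923] = 14.606568; exercise = 15.045192; V(3,3) = max -> 15.045192
  V(2,0) = exp(-r*dt) * [p*0.000000 + (1-p)*0.000000] = 0.000000; exercise = 0.000000; V(2,0) = max -> 0.000000
  V(2,1) = exp(-r*dt) * [p*0.000000 + (1-p)*6.323804] = 3.595911; exercise = 0.000000; V(2,1) = max -> 3.595911
  V(2,2) = exp(-r*dt) * [p*6.323804 + (1-p)*15.045192] = 11.136178; exercise = 11.121105; V(2,2) = max -> 11.136178
  V(1,0) = exp(-r*dt) * [p*0.000000 + (1-p)*3.595911] = 2.044746; exercise = 0.000000; V(1,0) = max -> 2.044746
  V(1,1) = exp(-r*dt) * [p*3.595911 + (1-p)*11.136178] = 7.800021; exercise = 5.331625; V(1,1) = max -> 7.800021
  V(0,0) = exp(-r*dt) * [p*2.044746 + (1-p)*7.800021] = 5.269882; exercise = 0.000000; V(0,0) = max -> 5.269882


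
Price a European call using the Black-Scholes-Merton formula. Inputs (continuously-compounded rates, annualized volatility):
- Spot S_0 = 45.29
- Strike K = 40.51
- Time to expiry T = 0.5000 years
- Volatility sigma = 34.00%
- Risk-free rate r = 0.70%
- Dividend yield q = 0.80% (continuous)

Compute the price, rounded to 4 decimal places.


Answer: Price = 6.8856

Derivation:
d1 = (ln(S/K) + (r - q + 0.5*sigma^2) * T) / (sigma * sqrt(T)) = 0.58206285
d2 = d1 - sigma * sqrt(T) = 0.34164655
exp(-rT) = 0.99650612; exp(-qT) = 0.99600799
C = S_0 * exp(-qT) * N(d1) - K * exp(-rT) * N(d2)
N(d1) = 0.71973783; N(d2) = 0.63369155
C = 45.2900 * 0.99600799 * 0.71973783 - 40.5100 * 0.99650612 * 0.63369155 = 6.8856


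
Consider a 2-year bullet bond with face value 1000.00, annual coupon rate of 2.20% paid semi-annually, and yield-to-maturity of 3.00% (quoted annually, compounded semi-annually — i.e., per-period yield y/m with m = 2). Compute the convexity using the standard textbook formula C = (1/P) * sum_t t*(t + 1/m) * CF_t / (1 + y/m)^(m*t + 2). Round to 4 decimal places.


Answer: Convexity = 4.7476

Derivation:
Coupon per period c = face * coupon_rate / m = 11.000000
Periods per year m = 2; per-period yield y/m = 0.015000
Number of cashflows N = 4
Cashflows (t years, CF_t, discount factor 1/(1+y/m)^(m*t), PV):
  t = 0.5000: CF_t = 11.000000, DF = 0.985222, PV = 10.837438
  t = 1.0000: CF_t = 11.000000, DF = 0.970662, PV = 10.677279
  t = 1.5000: CF_t = 11.000000, DF = 0.956317, PV = 10.519487
  t = 2.0000: CF_t = 1011.000000, DF = 0.942184, PV = 952.548257
Price P = sum_t PV_t = 984.582461
Convexity numerator sum_t t*(t + 1/m) * CF_t / (1+y/m)^(m*t + 2):
  t = 0.5000: term = 5.259743
  t = 1.0000: term = 15.546040
  t = 1.5000: term = 30.632591
  t = 2.0000: term = 4623.010783
Convexity = (1/P) * sum = 4674.449157 / 984.582461 = 4.747646


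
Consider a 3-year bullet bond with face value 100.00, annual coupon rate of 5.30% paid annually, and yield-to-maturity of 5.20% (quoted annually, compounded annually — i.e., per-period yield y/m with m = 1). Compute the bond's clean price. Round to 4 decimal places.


Answer: Price = 100.2713

Derivation:
Coupon per period c = face * coupon_rate / m = 5.300000
Periods per year m = 1; per-period yield y/m = 0.052000
Number of cashflows N = 3
Cashflows (t years, CF_t, discount factor 1/(1+y/m)^(m*t), PV):
  t = 1.0000: CF_t = 5.300000, DF = 0.950570, PV = 5.038023
  t = 2.0000: CF_t = 5.300000, DF = 0.903584, PV = 4.788995
  t = 3.0000: CF_t = 105.300000, DF = 0.858920, PV = 90.444290
Price P = sum_t PV_t = 100.271307


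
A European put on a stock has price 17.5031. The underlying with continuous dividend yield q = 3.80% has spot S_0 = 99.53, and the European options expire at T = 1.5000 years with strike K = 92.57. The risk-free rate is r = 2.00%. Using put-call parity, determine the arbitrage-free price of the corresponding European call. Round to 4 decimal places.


Put-call parity: C - P = S_0 * exp(-qT) - K * exp(-rT).
S_0 * exp(-qT) = 99.5300 * 0.94459407 = 94.01544772
K * exp(-rT) = 92.5700 * 0.97044553 = 89.83414304
C = P + S*exp(-qT) - K*exp(-rT)
C = 17.5031 + 94.01544772 - 89.83414304 = 21.6844

Answer: Call price = 21.6844


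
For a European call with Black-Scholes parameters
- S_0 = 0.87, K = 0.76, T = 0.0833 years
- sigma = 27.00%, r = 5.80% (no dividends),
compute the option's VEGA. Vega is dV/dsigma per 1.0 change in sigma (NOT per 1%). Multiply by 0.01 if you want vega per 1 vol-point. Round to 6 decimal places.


Answer: Vega = 0.018582

Derivation:
d1 = 1.8356028180; d2 = 1.7576761217
phi(d1) = 0.0740024272; exp(-qT) = 1.0000000000; exp(-rT) = 0.9951802524
Vega = S * exp(-qT) * phi(d1) * sqrt(T) = 0.8700 * 1.0000000000 * 0.0740024272 * 0.2886173938 = 0.018582


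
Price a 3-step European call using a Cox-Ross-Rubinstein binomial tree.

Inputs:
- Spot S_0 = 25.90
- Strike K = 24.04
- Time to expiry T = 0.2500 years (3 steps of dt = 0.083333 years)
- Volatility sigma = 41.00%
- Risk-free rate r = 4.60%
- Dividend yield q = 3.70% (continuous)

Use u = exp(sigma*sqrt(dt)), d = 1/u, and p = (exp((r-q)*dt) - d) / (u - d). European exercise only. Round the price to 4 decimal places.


Answer: Price = V(0,0) = 3.1456

Derivation:
dt = T/N = 0.083333
u = exp(sigma*sqrt(dt)) = 1.125646; d = 1/u = 0.888379
p = (exp((r-q)*dt) - d) / (u - d) = 0.473607
Discount per step: exp(-r*dt) = 0.996174
Stock lattice S(k, i) with i counting down-moves:
  k=0: S(0,0) = 25.9000
  k=1: S(1,0) = 29.1542; S(1,1) = 23.0090
  k=2: S(2,0) = 32.8173; S(2,1) = 25.9000; S(2,2) = 20.4407
  k=3: S(3,0) = 36.9407; S(3,1) = 29.1542; S(3,2) = 23.0090; S(3,3) = 18.1591
Terminal payoffs V(N, i) = max(S_T - K, 0):
  V(3,0) = 12.900680; V(3,1) = 5.114223; V(3,2) = 0.000000; V(3,3) = 0.000000
Backward induction: V(k, i) = exp(-r*dt) * [p * V(k+1, i) + (1-p) * V(k+1, i+1)].
  V(2,0) = exp(-r*dt) * [p*12.900680 + (1-p)*5.114223] = 8.768271
  V(2,1) = exp(-r*dt) * [p*5.114223 + (1-p)*0.000000] = 2.412867
  V(2,2) = exp(-r*dt) * [p*0.000000 + (1-p)*0.000000] = 0.000000
  V(1,0) = exp(-r*dt) * [p*8.768271 + (1-p)*2.412867] = 5.402086
  V(1,1) = exp(-r*dt) * [p*2.412867 + (1-p)*0.000000] = 1.138380
  V(0,0) = exp(-r*dt) * [p*5.402086 + (1-p)*1.138380] = 3.145622


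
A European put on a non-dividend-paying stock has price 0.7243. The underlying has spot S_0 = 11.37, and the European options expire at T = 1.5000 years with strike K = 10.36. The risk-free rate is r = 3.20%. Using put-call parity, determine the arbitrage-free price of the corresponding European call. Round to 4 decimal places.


Put-call parity: C - P = S_0 * exp(-qT) - K * exp(-rT).
S_0 * exp(-qT) = 11.3700 * 1.00000000 = 11.37000000
K * exp(-rT) = 10.3600 * 0.95313379 = 9.87446603
C = P + S*exp(-qT) - K*exp(-rT)
C = 0.7243 + 11.37000000 - 9.87446603 = 2.2198

Answer: Call price = 2.2198


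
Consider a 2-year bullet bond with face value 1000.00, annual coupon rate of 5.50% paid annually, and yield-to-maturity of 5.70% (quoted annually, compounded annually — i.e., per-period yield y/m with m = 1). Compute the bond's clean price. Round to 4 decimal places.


Answer: Price = 996.3177

Derivation:
Coupon per period c = face * coupon_rate / m = 55.000000
Periods per year m = 1; per-period yield y/m = 0.057000
Number of cashflows N = 2
Cashflows (t years, CF_t, discount factor 1/(1+y/m)^(m*t), PV):
  t = 1.0000: CF_t = 55.000000, DF = 0.946074, PV = 52.034059
  t = 2.0000: CF_t = 1055.000000, DF = 0.895056, PV = 944.283683
Price P = sum_t PV_t = 996.317741


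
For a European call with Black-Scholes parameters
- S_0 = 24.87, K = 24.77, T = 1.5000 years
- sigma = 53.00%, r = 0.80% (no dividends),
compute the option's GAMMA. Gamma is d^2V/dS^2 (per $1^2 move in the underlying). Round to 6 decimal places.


Answer: Gamma = 0.023250

Derivation:
d1 = 0.3492510426; d2 = -0.2998637393
phi(d1) = 0.3753386182; exp(-qT) = 1.0000000000; exp(-rT) = 0.9880717129
Gamma = exp(-qT) * phi(d1) / (S * sigma * sqrt(T)) = 1.0000000000 * 0.3753386182 / (24.8700 * 0.5300 * 1.2247448714) = 0.023250


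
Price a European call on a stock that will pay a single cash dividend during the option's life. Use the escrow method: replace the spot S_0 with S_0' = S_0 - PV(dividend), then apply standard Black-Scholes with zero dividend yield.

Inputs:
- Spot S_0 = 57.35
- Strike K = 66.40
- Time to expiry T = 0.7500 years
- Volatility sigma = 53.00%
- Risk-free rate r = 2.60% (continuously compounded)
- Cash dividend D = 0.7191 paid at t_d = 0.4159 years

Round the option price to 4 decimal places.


Answer: Price = 7.3076

Derivation:
PV(D) = D * exp(-r * t_d) = 0.7191 * 0.98924485 = 0.71136597
S_0' = S_0 - PV(D) = 57.3500 - 0.71136597 = 56.63863403
d1 = (ln(S_0'/K) + (r + sigma^2/2)*T) / (sigma*sqrt(T)) = -0.07444164
d2 = d1 - sigma*sqrt(T) = -0.53343510
exp(-rT) = 0.98068890
N(d1) = 0.47032949; N(d2) = 0.29686621
C = S_0' * N(d1) - K * exp(-rT) * N(d2) = 56.63863403 * 0.47032949 - 66.4000 * 0.98068890 * 0.29686621 = 7.3076


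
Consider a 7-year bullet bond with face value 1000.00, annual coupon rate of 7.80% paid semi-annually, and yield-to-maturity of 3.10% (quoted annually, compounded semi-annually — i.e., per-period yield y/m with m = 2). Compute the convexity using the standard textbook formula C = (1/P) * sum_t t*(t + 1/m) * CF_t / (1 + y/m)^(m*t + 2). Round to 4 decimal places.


Coupon per period c = face * coupon_rate / m = 39.000000
Periods per year m = 2; per-period yield y/m = 0.015500
Number of cashflows N = 14
Cashflows (t years, CF_t, discount factor 1/(1+y/m)^(m*t), PV):
  t = 0.5000: CF_t = 39.000000, DF = 0.984737, PV = 38.404727
  t = 1.0000: CF_t = 39.000000, DF = 0.969706, PV = 37.818539
  t = 1.5000: CF_t = 39.000000, DF = 0.954905, PV = 37.241299
  t = 2.0000: CF_t = 39.000000, DF = 0.940330, PV = 36.672870
  t = 2.5000: CF_t = 39.000000, DF = 0.925977, PV = 36.113116
  t = 3.0000: CF_t = 39.000000, DF = 0.911844, PV = 35.561907
  t = 3.5000: CF_t = 39.000000, DF = 0.897926, PV = 35.019111
  t = 4.0000: CF_t = 39.000000, DF = 0.884220, PV = 34.484599
  t = 4.5000: CF_t = 39.000000, DF = 0.870724, PV = 33.958247
  t = 5.0000: CF_t = 39.000000, DF = 0.857434, PV = 33.439928
  t = 5.5000: CF_t = 39.000000, DF = 0.844347, PV = 32.929520
  t = 6.0000: CF_t = 39.000000, DF = 0.831459, PV = 32.426903
  t = 6.5000: CF_t = 39.000000, DF = 0.818768, PV = 31.931958
  t = 7.0000: CF_t = 1039.000000, DF = 0.806271, PV = 837.715516
Price P = sum_t PV_t = 1293.718239
Convexity numerator sum_t t*(t + 1/m) * CF_t / (1+y/m)^(m*t + 2):
  t = 0.5000: term = 18.620650
  t = 1.0000: term = 55.009305
  t = 1.5000: term = 108.339349
  t = 2.0000: term = 177.809534
  t = 2.5000: term = 262.643330
  t = 3.0000: term = 362.088294
  t = 3.5000: term = 475.415452
  t = 4.0000: term = 601.918698
  t = 4.5000: term = 740.914203
  t = 5.0000: term = 891.739836
  t = 5.5000: term = 1053.754607
  t = 6.0000: term = 1226.338113
  t = 6.5000: term = 1408.890003
  t = 7.0000: term = 42647.738551
Convexity = (1/P) * sum = 50031.219924 / 1293.718239 = 38.672424

Answer: Convexity = 38.6724


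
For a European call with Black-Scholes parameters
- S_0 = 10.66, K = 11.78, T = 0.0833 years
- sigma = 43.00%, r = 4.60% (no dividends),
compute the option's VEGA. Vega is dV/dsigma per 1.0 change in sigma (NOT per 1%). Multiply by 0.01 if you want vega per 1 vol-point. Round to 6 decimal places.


Answer: Vega = 0.952547

Derivation:
d1 = -0.7120706915; d2 = -0.8361761708
phi(d1) = 0.3096041082; exp(-qT) = 1.0000000000; exp(-rT) = 0.9961755320
Vega = S * exp(-qT) * phi(d1) * sqrt(T) = 10.6600 * 1.0000000000 * 0.3096041082 * 0.2886173938 = 0.952547


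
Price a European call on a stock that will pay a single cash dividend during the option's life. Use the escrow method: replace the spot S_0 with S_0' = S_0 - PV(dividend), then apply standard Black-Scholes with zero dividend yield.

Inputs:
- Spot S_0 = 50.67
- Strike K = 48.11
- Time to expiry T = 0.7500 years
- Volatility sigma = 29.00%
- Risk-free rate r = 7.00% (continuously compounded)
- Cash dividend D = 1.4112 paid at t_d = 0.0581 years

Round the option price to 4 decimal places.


PV(D) = D * exp(-r * t_d) = 1.4112 * 0.99594126 = 1.40547230
S_0' = S_0 - PV(D) = 50.6700 - 1.40547230 = 49.26452770
d1 = (ln(S_0'/K) + (r + sigma^2/2)*T) / (sigma*sqrt(T)) = 0.42903793
d2 = d1 - sigma*sqrt(T) = 0.17789056
exp(-rT) = 0.94885432
N(d1) = 0.66605219; N(d2) = 0.57059554
C = S_0' * N(d1) - K * exp(-rT) * N(d2) = 49.26452770 * 0.66605219 - 48.1100 * 0.94885432 * 0.57059554 = 6.7654

Answer: Price = 6.7654


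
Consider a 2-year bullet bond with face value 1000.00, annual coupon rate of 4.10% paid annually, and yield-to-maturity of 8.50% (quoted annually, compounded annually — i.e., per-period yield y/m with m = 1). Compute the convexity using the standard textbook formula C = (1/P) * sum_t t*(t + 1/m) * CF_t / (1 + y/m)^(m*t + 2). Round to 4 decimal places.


Coupon per period c = face * coupon_rate / m = 41.000000
Periods per year m = 1; per-period yield y/m = 0.085000
Number of cashflows N = 2
Cashflows (t years, CF_t, discount factor 1/(1+y/m)^(m*t), PV):
  t = 1.0000: CF_t = 41.000000, DF = 0.921659, PV = 37.788018
  t = 2.0000: CF_t = 1041.000000, DF = 0.849455, PV = 884.282954
Price P = sum_t PV_t = 922.070972
Convexity numerator sum_t t*(t + 1/m) * CF_t / (1+y/m)^(m*t + 2):
  t = 1.0000: term = 64.198464
  t = 2.0000: term = 4506.952980
Convexity = (1/P) * sum = 4571.151444 / 922.070972 = 4.957483

Answer: Convexity = 4.9575


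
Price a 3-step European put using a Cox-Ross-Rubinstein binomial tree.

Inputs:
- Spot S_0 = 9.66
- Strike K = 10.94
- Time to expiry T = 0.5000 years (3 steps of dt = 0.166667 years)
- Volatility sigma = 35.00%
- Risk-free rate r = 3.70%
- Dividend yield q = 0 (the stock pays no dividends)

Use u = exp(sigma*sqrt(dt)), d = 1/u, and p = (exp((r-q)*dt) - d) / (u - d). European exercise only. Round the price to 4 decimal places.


dt = T/N = 0.166667
u = exp(sigma*sqrt(dt)) = 1.153599; d = 1/u = 0.866852
p = (exp((r-q)*dt) - d) / (u - d) = 0.485911
Discount per step: exp(-r*dt) = 0.993852
Stock lattice S(k, i) with i counting down-moves:
  k=0: S(0,0) = 9.6600
  k=1: S(1,0) = 11.1438; S(1,1) = 8.3738
  k=2: S(2,0) = 12.8554; S(2,1) = 9.6600; S(2,2) = 7.2588
  k=3: S(3,0) = 14.8300; S(3,1) = 11.1438; S(3,2) = 8.3738; S(3,3) = 6.2923
Terminal payoffs V(N, i) = max(K - S_T, 0):
  V(3,0) = 0.000000; V(3,1) = 0.000000; V(3,2) = 2.566209; V(3,3) = 4.647660
Backward induction: V(k, i) = exp(-r*dt) * [p * V(k+1, i) + (1-p) * V(k+1, i+1)].
  V(2,0) = exp(-r*dt) * [p*0.000000 + (1-p)*0.000000] = 0.000000
  V(2,1) = exp(-r*dt) * [p*0.000000 + (1-p)*2.566209] = 1.311149
  V(2,2) = exp(-r*dt) * [p*2.566209 + (1-p)*4.647660] = 3.613906
  V(1,0) = exp(-r*dt) * [p*0.000000 + (1-p)*1.311149] = 0.669904
  V(1,1) = exp(-r*dt) * [p*1.311149 + (1-p)*3.613906] = 2.479633
  V(0,0) = exp(-r*dt) * [p*0.669904 + (1-p)*2.479633] = 1.590428

Answer: Price = V(0,0) = 1.5904


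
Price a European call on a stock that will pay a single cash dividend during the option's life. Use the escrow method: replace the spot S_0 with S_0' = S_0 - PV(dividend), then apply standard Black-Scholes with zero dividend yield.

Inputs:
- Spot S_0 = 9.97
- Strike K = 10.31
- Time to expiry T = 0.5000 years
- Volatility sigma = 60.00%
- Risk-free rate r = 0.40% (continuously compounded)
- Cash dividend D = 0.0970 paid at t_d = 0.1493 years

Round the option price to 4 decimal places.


PV(D) = D * exp(-r * t_d) = 0.0970 * 0.99940298 = 0.09694209
S_0' = S_0 - PV(D) = 9.9700 - 0.09694209 = 9.87305791
d1 = (ln(S_0'/K) + (r + sigma^2/2)*T) / (sigma*sqrt(T)) = 0.11477598
d2 = d1 - sigma*sqrt(T) = -0.30948808
exp(-rT) = 0.99800200
N(d1) = 0.54568866; N(d2) = 0.37847514
C = S_0' * N(d1) - K * exp(-rT) * N(d2) = 9.87305791 * 0.54568866 - 10.3100 * 0.99800200 * 0.37847514 = 1.4933

Answer: Price = 1.4933


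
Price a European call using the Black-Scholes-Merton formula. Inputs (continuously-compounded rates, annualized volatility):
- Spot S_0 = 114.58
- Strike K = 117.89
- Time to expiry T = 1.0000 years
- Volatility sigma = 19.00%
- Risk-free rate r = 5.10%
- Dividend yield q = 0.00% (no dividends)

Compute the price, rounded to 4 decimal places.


Answer: Price = 9.9113

Derivation:
d1 = (ln(S/K) + (r - q + 0.5*sigma^2) * T) / (sigma * sqrt(T)) = 0.21353307
d2 = d1 - sigma * sqrt(T) = 0.02353307
exp(-rT) = 0.95027867; exp(-qT) = 1.00000000
C = S_0 * exp(-qT) * N(d1) - K * exp(-rT) * N(d2)
N(d1) = 0.58454440; N(d2) = 0.50938747
C = 114.5800 * 1.00000000 * 0.58454440 - 117.8900 * 0.95027867 * 0.50938747 = 9.9113


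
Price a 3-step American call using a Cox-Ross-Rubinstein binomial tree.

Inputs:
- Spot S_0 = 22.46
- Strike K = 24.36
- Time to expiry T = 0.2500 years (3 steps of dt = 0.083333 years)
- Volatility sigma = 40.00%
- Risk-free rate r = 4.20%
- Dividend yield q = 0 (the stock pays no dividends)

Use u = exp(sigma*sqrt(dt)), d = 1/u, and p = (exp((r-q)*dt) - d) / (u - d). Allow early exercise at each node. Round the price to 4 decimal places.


dt = T/N = 0.083333
u = exp(sigma*sqrt(dt)) = 1.122401; d = 1/u = 0.890947
p = (exp((r-q)*dt) - d) / (u - d) = 0.486313
Discount per step: exp(-r*dt) = 0.996506
Stock lattice S(k, i) with i counting down-moves:
  k=0: S(0,0) = 22.4600
  k=1: S(1,0) = 25.2091; S(1,1) = 20.0107
  k=2: S(2,0) = 28.2947; S(2,1) = 22.4600; S(2,2) = 17.8285
  k=3: S(3,0) = 31.7580; S(3,1) = 25.2091; S(3,2) = 20.0107; S(3,3) = 15.8842
Terminal payoffs V(N, i) = max(S_T - K, 0):
  V(3,0) = 7.398046; V(3,1) = 0.849124; V(3,2) = 0.000000; V(3,3) = 0.000000
Backward induction: V(k, i) = exp(-r*dt) * [p * V(k+1, i) + (1-p) * V(k+1, i+1)]; then take max(V_cont, immediate exercise) for American.
  V(2,0) = exp(-r*dt) * [p*7.398046 + (1-p)*0.849124] = 4.019855; exercise = 3.934744; V(2,0) = max -> 4.019855
  V(2,1) = exp(-r*dt) * [p*0.849124 + (1-p)*0.000000] = 0.411497; exercise = 0.000000; V(2,1) = max -> 0.411497
  V(2,2) = exp(-r*dt) * [p*0.000000 + (1-p)*0.000000] = 0.000000; exercise = 0.000000; V(2,2) = max -> 0.000000
  V(1,0) = exp(-r*dt) * [p*4.019855 + (1-p)*0.411497] = 2.158719; exercise = 0.849124; V(1,0) = max -> 2.158719
  V(1,1) = exp(-r*dt) * [p*0.411497 + (1-p)*0.000000] = 0.199417; exercise = 0.000000; V(1,1) = max -> 0.199417
  V(0,0) = exp(-r*dt) * [p*2.158719 + (1-p)*0.199417] = 1.148225; exercise = 0.000000; V(0,0) = max -> 1.148225

Answer: Price = V(0,0) = 1.1482


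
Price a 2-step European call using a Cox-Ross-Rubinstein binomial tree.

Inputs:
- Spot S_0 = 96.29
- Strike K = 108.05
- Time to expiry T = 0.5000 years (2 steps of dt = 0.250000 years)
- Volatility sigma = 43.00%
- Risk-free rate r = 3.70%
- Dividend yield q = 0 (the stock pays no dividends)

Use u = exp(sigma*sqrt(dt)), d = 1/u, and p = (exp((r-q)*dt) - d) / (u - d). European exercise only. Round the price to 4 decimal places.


Answer: Price = V(0,0) = 8.5909

Derivation:
dt = T/N = 0.250000
u = exp(sigma*sqrt(dt)) = 1.239862; d = 1/u = 0.806541
p = (exp((r-q)*dt) - d) / (u - d) = 0.467902
Discount per step: exp(-r*dt) = 0.990793
Stock lattice S(k, i) with i counting down-moves:
  k=0: S(0,0) = 96.2900
  k=1: S(1,0) = 119.3863; S(1,1) = 77.6619
  k=2: S(2,0) = 148.0225; S(2,1) = 96.2900; S(2,2) = 62.6375
Terminal payoffs V(N, i) = max(S_T - K, 0):
  V(2,0) = 39.972527; V(2,1) = 0.000000; V(2,2) = 0.000000
Backward induction: V(k, i) = exp(-r*dt) * [p * V(k+1, i) + (1-p) * V(k+1, i+1)].
  V(1,0) = exp(-r*dt) * [p*39.972527 + (1-p)*0.000000] = 18.531015
  V(1,1) = exp(-r*dt) * [p*0.000000 + (1-p)*0.000000] = 0.000000
  V(0,0) = exp(-r*dt) * [p*18.531015 + (1-p)*0.000000] = 8.590863


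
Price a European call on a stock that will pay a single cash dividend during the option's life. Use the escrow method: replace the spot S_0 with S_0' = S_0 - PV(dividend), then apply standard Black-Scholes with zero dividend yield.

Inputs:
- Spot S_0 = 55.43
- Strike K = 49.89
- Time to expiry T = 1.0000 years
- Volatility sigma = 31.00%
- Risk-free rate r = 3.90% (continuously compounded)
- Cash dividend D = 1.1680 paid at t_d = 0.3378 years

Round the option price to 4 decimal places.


Answer: Price = 9.9327

Derivation:
PV(D) = D * exp(-r * t_d) = 1.1680 * 0.98691220 = 1.15271345
S_0' = S_0 - PV(D) = 55.4300 - 1.15271345 = 54.27728655
d1 = (ln(S_0'/K) + (r + sigma^2/2)*T) / (sigma*sqrt(T)) = 0.55269439
d2 = d1 - sigma*sqrt(T) = 0.24269439
exp(-rT) = 0.96175071
N(d1) = 0.70976365; N(d2) = 0.59587892
C = S_0' * N(d1) - K * exp(-rT) * N(d2) = 54.27728655 * 0.70976365 - 49.8900 * 0.96175071 * 0.59587892 = 9.9327


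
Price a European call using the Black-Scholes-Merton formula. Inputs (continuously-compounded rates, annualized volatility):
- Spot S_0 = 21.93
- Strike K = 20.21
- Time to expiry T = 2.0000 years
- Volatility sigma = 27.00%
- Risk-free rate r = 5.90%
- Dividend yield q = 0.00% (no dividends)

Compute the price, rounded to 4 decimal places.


Answer: Price = 5.4019

Derivation:
d1 = (ln(S/K) + (r - q + 0.5*sigma^2) * T) / (sigma * sqrt(T)) = 0.71385842
d2 = d1 - sigma * sqrt(T) = 0.33202076
exp(-rT) = 0.88869605; exp(-qT) = 1.00000000
C = S_0 * exp(-qT) * N(d1) - K * exp(-rT) * N(d2)
N(d1) = 0.76234264; N(d2) = 0.63006321
C = 21.9300 * 1.00000000 * 0.76234264 - 20.2100 * 0.88869605 * 0.63006321 = 5.4019


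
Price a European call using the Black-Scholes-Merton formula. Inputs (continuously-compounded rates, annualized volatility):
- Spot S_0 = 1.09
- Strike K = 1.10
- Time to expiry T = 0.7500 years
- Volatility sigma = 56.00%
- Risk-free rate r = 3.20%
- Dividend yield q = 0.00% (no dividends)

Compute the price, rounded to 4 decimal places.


Answer: Price = 0.2154

Derivation:
d1 = (ln(S/K) + (r - q + 0.5*sigma^2) * T) / (sigma * sqrt(T)) = 0.27314342
d2 = d1 - sigma * sqrt(T) = -0.21183081
exp(-rT) = 0.97628571; exp(-qT) = 1.00000000
C = S_0 * exp(-qT) * N(d1) - K * exp(-rT) * N(d2)
N(d1) = 0.60762851; N(d2) = 0.41611952
C = 1.0900 * 1.00000000 * 0.60762851 - 1.1000 * 0.97628571 * 0.41611952 = 0.2154


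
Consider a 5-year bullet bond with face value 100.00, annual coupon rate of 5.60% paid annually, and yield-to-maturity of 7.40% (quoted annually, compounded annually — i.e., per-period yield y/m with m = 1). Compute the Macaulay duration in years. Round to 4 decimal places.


Coupon per period c = face * coupon_rate / m = 5.600000
Periods per year m = 1; per-period yield y/m = 0.074000
Number of cashflows N = 5
Cashflows (t years, CF_t, discount factor 1/(1+y/m)^(m*t), PV):
  t = 1.0000: CF_t = 5.600000, DF = 0.931099, PV = 5.214153
  t = 2.0000: CF_t = 5.600000, DF = 0.866945, PV = 4.854891
  t = 3.0000: CF_t = 5.600000, DF = 0.807211, PV = 4.520382
  t = 4.0000: CF_t = 5.600000, DF = 0.751593, PV = 4.208922
  t = 5.0000: CF_t = 105.600000, DF = 0.699808, PV = 73.899672
Price P = sum_t PV_t = 92.698020
Macaulay numerator sum_t t * PV_t:
  t * PV_t at t = 1.0000: 5.214153
  t * PV_t at t = 2.0000: 9.709782
  t * PV_t at t = 3.0000: 13.561147
  t * PV_t at t = 4.0000: 16.835689
  t * PV_t at t = 5.0000: 369.498360
Macaulay duration D = (sum_t t * PV_t) / P = 414.819131 / 92.698020 = 4.474951

Answer: Macaulay duration = 4.4750 years


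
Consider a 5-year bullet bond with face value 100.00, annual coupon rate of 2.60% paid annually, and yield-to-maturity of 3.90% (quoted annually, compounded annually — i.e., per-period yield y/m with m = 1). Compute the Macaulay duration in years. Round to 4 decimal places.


Coupon per period c = face * coupon_rate / m = 2.600000
Periods per year m = 1; per-period yield y/m = 0.039000
Number of cashflows N = 5
Cashflows (t years, CF_t, discount factor 1/(1+y/m)^(m*t), PV):
  t = 1.0000: CF_t = 2.600000, DF = 0.962464, PV = 2.502406
  t = 2.0000: CF_t = 2.600000, DF = 0.926337, PV = 2.408476
  t = 3.0000: CF_t = 2.600000, DF = 0.891566, PV = 2.318071
  t = 4.0000: CF_t = 2.600000, DF = 0.858100, PV = 2.231060
  t = 5.0000: CF_t = 102.600000, DF = 0.825890, PV = 84.736325
Price P = sum_t PV_t = 94.196337
Macaulay numerator sum_t t * PV_t:
  t * PV_t at t = 1.0000: 2.502406
  t * PV_t at t = 2.0000: 4.816951
  t * PV_t at t = 3.0000: 6.954213
  t * PV_t at t = 4.0000: 8.924238
  t * PV_t at t = 5.0000: 423.681623
Macaulay duration D = (sum_t t * PV_t) / P = 446.879431 / 94.196337 = 4.744127

Answer: Macaulay duration = 4.7441 years


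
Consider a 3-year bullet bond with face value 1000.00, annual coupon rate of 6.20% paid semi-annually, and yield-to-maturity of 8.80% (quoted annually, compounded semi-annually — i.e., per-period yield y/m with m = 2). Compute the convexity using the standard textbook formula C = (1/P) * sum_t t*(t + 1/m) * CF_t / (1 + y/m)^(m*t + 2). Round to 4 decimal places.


Coupon per period c = face * coupon_rate / m = 31.000000
Periods per year m = 2; per-period yield y/m = 0.044000
Number of cashflows N = 6
Cashflows (t years, CF_t, discount factor 1/(1+y/m)^(m*t), PV):
  t = 0.5000: CF_t = 31.000000, DF = 0.957854, PV = 29.693487
  t = 1.0000: CF_t = 31.000000, DF = 0.917485, PV = 28.442037
  t = 1.5000: CF_t = 31.000000, DF = 0.878817, PV = 27.243330
  t = 2.0000: CF_t = 31.000000, DF = 0.841779, PV = 26.095144
  t = 2.5000: CF_t = 31.000000, DF = 0.806302, PV = 24.995349
  t = 3.0000: CF_t = 1031.000000, DF = 0.772320, PV = 796.261419
Price P = sum_t PV_t = 932.730765
Convexity numerator sum_t t*(t + 1/m) * CF_t / (1+y/m)^(m*t + 2):
  t = 0.5000: term = 13.621665
  t = 1.0000: term = 39.142716
  t = 1.5000: term = 74.986046
  t = 2.0000: term = 119.709525
  t = 2.5000: term = 171.996443
  t = 3.0000: term = 7670.858560
Convexity = (1/P) * sum = 8090.314955 / 932.730765 = 8.673794

Answer: Convexity = 8.6738


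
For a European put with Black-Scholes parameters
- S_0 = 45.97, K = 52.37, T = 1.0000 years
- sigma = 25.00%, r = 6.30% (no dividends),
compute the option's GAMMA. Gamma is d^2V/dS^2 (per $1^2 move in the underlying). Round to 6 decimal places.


d1 = -0.1443795939; d2 = -0.3943795939
phi(d1) = 0.3948058054; exp(-qT) = 1.0000000000; exp(-rT) = 0.9389434737
Gamma = exp(-qT) * phi(d1) / (S * sigma * sqrt(T)) = 1.0000000000 * 0.3948058054 / (45.9700 * 0.2500 * 1.0000000000) = 0.034353

Answer: Gamma = 0.034353


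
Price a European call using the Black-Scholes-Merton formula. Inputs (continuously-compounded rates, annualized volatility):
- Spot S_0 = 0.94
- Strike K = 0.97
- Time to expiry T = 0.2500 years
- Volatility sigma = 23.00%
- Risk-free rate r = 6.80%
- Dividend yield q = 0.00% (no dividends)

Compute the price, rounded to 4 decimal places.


d1 = (ln(S/K) + (r - q + 0.5*sigma^2) * T) / (sigma * sqrt(T)) = -0.06785823
d2 = d1 - sigma * sqrt(T) = -0.18285823
exp(-rT) = 0.98314368; exp(-qT) = 1.00000000
C = S_0 * exp(-qT) * N(d1) - K * exp(-rT) * N(d2)
N(d1) = 0.47294925; N(d2) = 0.42745463
C = 0.9400 * 1.00000000 * 0.47294925 - 0.9700 * 0.98314368 * 0.42745463 = 0.0369

Answer: Price = 0.0369


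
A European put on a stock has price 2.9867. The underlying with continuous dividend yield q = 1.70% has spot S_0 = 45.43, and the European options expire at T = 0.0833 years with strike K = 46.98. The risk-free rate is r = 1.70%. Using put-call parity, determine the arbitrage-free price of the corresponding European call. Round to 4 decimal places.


Answer: Call price = 1.4389

Derivation:
Put-call parity: C - P = S_0 * exp(-qT) - K * exp(-rT).
S_0 * exp(-qT) = 45.4300 * 0.99858490 = 45.36571211
K * exp(-rT) = 46.9800 * 0.99858490 = 46.91351871
C = P + S*exp(-qT) - K*exp(-rT)
C = 2.9867 + 45.36571211 - 46.91351871 = 1.4389


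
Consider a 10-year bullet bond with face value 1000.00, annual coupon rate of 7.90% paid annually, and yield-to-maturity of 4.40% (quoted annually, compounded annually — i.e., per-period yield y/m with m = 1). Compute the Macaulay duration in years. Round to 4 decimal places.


Coupon per period c = face * coupon_rate / m = 79.000000
Periods per year m = 1; per-period yield y/m = 0.044000
Number of cashflows N = 10
Cashflows (t years, CF_t, discount factor 1/(1+y/m)^(m*t), PV):
  t = 1.0000: CF_t = 79.000000, DF = 0.957854, PV = 75.670498
  t = 2.0000: CF_t = 79.000000, DF = 0.917485, PV = 72.481320
  t = 3.0000: CF_t = 79.000000, DF = 0.878817, PV = 69.426552
  t = 4.0000: CF_t = 79.000000, DF = 0.841779, PV = 66.500528
  t = 5.0000: CF_t = 79.000000, DF = 0.806302, PV = 63.697824
  t = 6.0000: CF_t = 79.000000, DF = 0.772320, PV = 61.013242
  t = 7.0000: CF_t = 79.000000, DF = 0.739770, PV = 58.441802
  t = 8.0000: CF_t = 79.000000, DF = 0.708592, PV = 55.978738
  t = 9.0000: CF_t = 79.000000, DF = 0.678728, PV = 53.619481
  t = 10.0000: CF_t = 1079.000000, DF = 0.650122, PV = 701.481881
Price P = sum_t PV_t = 1278.311866
Macaulay numerator sum_t t * PV_t:
  t * PV_t at t = 1.0000: 75.670498
  t * PV_t at t = 2.0000: 144.962640
  t * PV_t at t = 3.0000: 208.279655
  t * PV_t at t = 4.0000: 266.002114
  t * PV_t at t = 5.0000: 318.489121
  t * PV_t at t = 6.0000: 366.079449
  t * PV_t at t = 7.0000: 409.092616
  t * PV_t at t = 8.0000: 447.829903
  t * PV_t at t = 9.0000: 482.575326
  t * PV_t at t = 10.0000: 7014.818813
Macaulay duration D = (sum_t t * PV_t) / P = 9733.800135 / 1278.311866 = 7.614574

Answer: Macaulay duration = 7.6146 years
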